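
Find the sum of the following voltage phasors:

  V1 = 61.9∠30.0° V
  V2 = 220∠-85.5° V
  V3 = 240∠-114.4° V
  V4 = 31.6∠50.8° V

Step 1 — Convert each phasor to rectangular form:
  V1 = 61.9·(cos(30.0°) + j·sin(30.0°)) = 53.61 + j30.95 V
  V2 = 220·(cos(-85.5°) + j·sin(-85.5°)) = 17.26 - j219.3 V
  V3 = 240·(cos(-114.4°) + j·sin(-114.4°)) = -99.15 - j218.6 V
  V4 = 31.6·(cos(50.8°) + j·sin(50.8°)) = 19.97 + j24.49 V
Step 2 — Sum components: V_total = -8.305 - j382.4 V.
Step 3 — Convert to polar: |V_total| = 382.5 V, ∠V_total = -91.2°.

V_total = 382.5∠-91.2° V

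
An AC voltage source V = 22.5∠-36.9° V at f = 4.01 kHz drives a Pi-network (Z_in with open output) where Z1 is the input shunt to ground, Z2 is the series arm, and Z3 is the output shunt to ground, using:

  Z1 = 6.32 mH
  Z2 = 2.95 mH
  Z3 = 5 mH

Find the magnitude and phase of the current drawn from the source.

Step 1 — Angular frequency: ω = 2π·f = 2π·4010 = 2.52e+04 rad/s.
Step 2 — Component impedances:
  Z1: Z = jωL = j·2.52e+04·0.00632 = 0 + j159.2 Ω
  Z2: Z = jωL = j·2.52e+04·0.00295 = 0 + j74.33 Ω
  Z3: Z = jωL = j·2.52e+04·0.005 = 0 + j126 Ω
Step 3 — With open output, the series arm Z2 and the output shunt Z3 appear in series to ground: Z2 + Z3 = 0 + j200.3 Ω.
Step 4 — Parallel with input shunt Z1: Z_in = Z1 || (Z2 + Z3) = 0 + j88.71 Ω = 88.71∠90.0° Ω.
Step 5 — Source phasor: V = 22.5∠-36.9° V = 17.99 - j13.51 V.
Step 6 — Ohm's law: I = V / Z_total = (17.99 - j13.51) / (0 + j88.71) = -0.1523 - j0.2028 A.
Step 7 — Convert to polar: |I| = 0.2536 A, ∠I = -126.9°.

I = 0.2536∠-126.9° A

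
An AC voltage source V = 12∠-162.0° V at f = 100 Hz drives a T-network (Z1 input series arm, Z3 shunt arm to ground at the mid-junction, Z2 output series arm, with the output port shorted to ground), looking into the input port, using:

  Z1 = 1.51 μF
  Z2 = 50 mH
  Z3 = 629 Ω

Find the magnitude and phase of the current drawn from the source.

Step 1 — Angular frequency: ω = 2π·f = 2π·100 = 628.3 rad/s.
Step 2 — Component impedances:
  Z1: Z = 1/(jωC) = -j/(ω·C) = 0 - j1054 Ω
  Z2: Z = jωL = j·628.3·0.05 = 0 + j31.42 Ω
  Z3: Z = R = 629 Ω
Step 3 — With the output port shorted to ground, the output series arm Z2 runs from the junction to ground; the shunt arm Z3 also runs from the junction to ground. They appear in parallel: Z3 || Z2 = 1.565 + j31.34 Ω.
Step 4 — Series with input arm Z1: Z_in = Z1 + (Z3 || Z2) = 1.565 - j1023 Ω = 1023∠-89.9° Ω.
Step 5 — Source phasor: V = 12∠-162.0° V = -11.41 - j3.708 V.
Step 6 — Ohm's law: I = V / Z_total = (-11.41 - j3.708) / (1.565 - j1023) = 0.003609 - j0.01117 A.
Step 7 — Convert to polar: |I| = 0.01173 A, ∠I = -72.1°.

I = 0.01173∠-72.1° A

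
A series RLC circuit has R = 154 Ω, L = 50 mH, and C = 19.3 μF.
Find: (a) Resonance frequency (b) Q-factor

Step 1 — Resonance condition Im(Z)=0 gives ω₀ = 1/√(LC).
Step 2 — ω₀ = 1/√(0.05·1.93e-05) = 1018 rad/s.
Step 3 — f₀ = ω₀/(2π) = 162 Hz.
Step 4 — Series Q: Q = ω₀L/R = 1018·0.05/154 = 0.3305.

(a) f₀ = 162 Hz  (b) Q = 0.3305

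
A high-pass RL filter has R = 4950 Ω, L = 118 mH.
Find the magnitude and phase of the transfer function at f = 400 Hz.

Step 1 — Angular frequency: ω = 2π·400 = 2513 rad/s.
Step 2 — Transfer function: H(jω) = jωL/(R + jωL).
Step 3 — Numerator jωL = j·296.6; denominator R + jωL = 4950 + j296.6.
Step 4 — H = 0.003577 + j0.0597.
Step 5 — Magnitude: |H| = 0.05981 (-24.5 dB); phase: φ = 86.6°.

|H| = 0.05981 (-24.5 dB), φ = 86.6°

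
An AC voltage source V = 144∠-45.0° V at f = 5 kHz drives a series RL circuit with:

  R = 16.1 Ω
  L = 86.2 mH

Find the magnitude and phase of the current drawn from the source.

Step 1 — Angular frequency: ω = 2π·f = 2π·5000 = 3.142e+04 rad/s.
Step 2 — Component impedances:
  R: Z = R = 16.1 Ω
  L: Z = jωL = j·3.142e+04·0.0862 = 0 + j2708 Ω
Step 3 — Series combination: Z_total = R + L = 16.1 + j2708 Ω = 2708∠89.7° Ω.
Step 4 — Source phasor: V = 144∠-45.0° V = 101.8 - j101.8 V.
Step 5 — Ohm's law: I = V / Z_total = (101.8 - j101.8) / (16.1 + j2708) = -0.03738 - j0.03782 A.
Step 6 — Convert to polar: |I| = 0.05317 A, ∠I = -134.7°.

I = 0.05317∠-134.7° A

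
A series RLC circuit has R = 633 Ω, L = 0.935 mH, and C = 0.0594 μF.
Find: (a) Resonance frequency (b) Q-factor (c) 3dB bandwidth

Step 1 — Resonance condition Im(Z)=0 gives ω₀ = 1/√(LC).
Step 2 — ω₀ = 1/√(0.000935·5.94e-08) = 1.342e+05 rad/s.
Step 3 — f₀ = ω₀/(2π) = 2.136e+04 Hz.
Step 4 — Series Q: Q = ω₀L/R = 1.342e+05·0.000935/633 = 0.1982.
Step 5 — 3dB bandwidth: Δω = ω₀/Q = 6.77e+05 rad/s; BW = Δω/(2π) = 1.077e+05 Hz.

(a) f₀ = 2.136e+04 Hz  (b) Q = 0.1982  (c) BW = 1.077e+05 Hz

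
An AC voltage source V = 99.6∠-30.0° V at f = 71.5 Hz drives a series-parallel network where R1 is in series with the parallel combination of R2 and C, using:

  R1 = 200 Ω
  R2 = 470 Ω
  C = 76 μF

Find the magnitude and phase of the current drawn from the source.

Step 1 — Angular frequency: ω = 2π·f = 2π·71.5 = 449.2 rad/s.
Step 2 — Component impedances:
  R1: Z = R = 200 Ω
  R2: Z = R = 470 Ω
  C: Z = 1/(jωC) = -j/(ω·C) = 0 - j29.29 Ω
Step 3 — Parallel branch: R2 || C = 1/(1/R2 + 1/C) = 1.818 - j29.18 Ω.
Step 4 — Series with R1: Z_total = R1 + (R2 || C) = 201.8 - j29.18 Ω = 203.9∠-8.2° Ω.
Step 5 — Source phasor: V = 99.6∠-30.0° V = 86.26 - j49.8 V.
Step 6 — Ohm's law: I = V / Z_total = (86.26 - j49.8) / (201.8 - j29.18) = 0.4536 - j0.1812 A.
Step 7 — Convert to polar: |I| = 0.4884 A, ∠I = -21.8°.

I = 0.4884∠-21.8° A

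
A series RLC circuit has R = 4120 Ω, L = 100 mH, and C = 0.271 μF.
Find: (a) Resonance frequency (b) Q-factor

Step 1 — Resonance condition Im(Z)=0 gives ω₀ = 1/√(LC).
Step 2 — ω₀ = 1/√(0.1·2.71e-07) = 6075 rad/s.
Step 3 — f₀ = ω₀/(2π) = 966.8 Hz.
Step 4 — Series Q: Q = ω₀L/R = 6075·0.1/4120 = 0.1474.

(a) f₀ = 966.8 Hz  (b) Q = 0.1474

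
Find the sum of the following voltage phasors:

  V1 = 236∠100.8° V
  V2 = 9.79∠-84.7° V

Step 1 — Convert each phasor to rectangular form:
  V1 = 236·(cos(100.8°) + j·sin(100.8°)) = -44.22 + j231.8 V
  V2 = 9.79·(cos(-84.7°) + j·sin(-84.7°)) = 0.9043 - j9.748 V
Step 2 — Sum components: V_total = -43.32 + j222.1 V.
Step 3 — Convert to polar: |V_total| = 226.3 V, ∠V_total = 101.0°.

V_total = 226.3∠101.0° V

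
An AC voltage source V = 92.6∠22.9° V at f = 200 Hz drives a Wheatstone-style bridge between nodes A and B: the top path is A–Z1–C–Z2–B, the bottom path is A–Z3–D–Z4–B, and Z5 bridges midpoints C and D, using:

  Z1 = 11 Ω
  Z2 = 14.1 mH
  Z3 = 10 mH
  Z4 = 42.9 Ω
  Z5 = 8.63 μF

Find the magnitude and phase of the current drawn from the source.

Step 1 — Angular frequency: ω = 2π·f = 2π·200 = 1257 rad/s.
Step 2 — Component impedances:
  Z1: Z = R = 11 Ω
  Z2: Z = jωL = j·1257·0.0141 = 0 + j17.72 Ω
  Z3: Z = jωL = j·1257·0.01 = 0 + j12.57 Ω
  Z4: Z = R = 42.9 Ω
  Z5: Z = 1/(jωC) = -j/(ω·C) = 0 - j92.21 Ω
Step 3 — Bridge requires nodal analysis (the Z5 bridge couples midpoints C and D, so the two paths cannot be reduced to a simple series/parallel combination). Setting node B to ground and injecting 1 A at node A, the 3-node admittance system at A, C, D solves to V_A = Z_AB = 9.276 + j10.06 Ω = 13.68∠47.3° Ω.
Step 4 — Source phasor: V = 92.6∠22.9° V = 85.3 + j36.03 V.
Step 5 — Ohm's law: I = V / Z_total = (85.3 + j36.03) / (9.276 + j10.06) = 6.161 - j2.798 A.
Step 6 — Convert to polar: |I| = 6.767 A, ∠I = -24.4°.

I = 6.767∠-24.4° A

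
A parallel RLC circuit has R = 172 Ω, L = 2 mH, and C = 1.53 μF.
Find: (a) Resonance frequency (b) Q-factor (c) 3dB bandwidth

Step 1 — Resonance: ω₀ = 1/√(LC) = 1/√(0.002·1.53e-06) = 1.808e+04 rad/s.
Step 2 — f₀ = ω₀/(2π) = 2877 Hz.
Step 3 — Parallel Q: Q = R/(ω₀L) = 172/(1.808e+04·0.002) = 4.757.
Step 4 — Bandwidth: Δω = ω₀/Q = 3800 rad/s; BW = Δω/(2π) = 604.8 Hz.

(a) f₀ = 2877 Hz  (b) Q = 4.757  (c) BW = 604.8 Hz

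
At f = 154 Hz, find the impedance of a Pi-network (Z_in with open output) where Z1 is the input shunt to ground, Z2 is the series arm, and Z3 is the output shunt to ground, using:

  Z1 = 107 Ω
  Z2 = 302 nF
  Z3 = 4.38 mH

Step 1 — Angular frequency: ω = 2π·f = 2π·154 = 967.6 rad/s.
Step 2 — Component impedances:
  Z1: Z = R = 107 Ω
  Z2: Z = 1/(jωC) = -j/(ω·C) = 0 - j3422 Ω
  Z3: Z = jωL = j·967.6·0.00438 = 0 + j4.238 Ω
Step 3 — With open output, the series arm Z2 and the output shunt Z3 appear in series to ground: Z2 + Z3 = 0 - j3418 Ω.
Step 4 — Parallel with input shunt Z1: Z_in = Z1 || (Z2 + Z3) = 106.9 - j3.346 Ω = 106.9∠-1.8° Ω.

Z = 106.9 - j3.346 Ω = 106.9∠-1.8° Ω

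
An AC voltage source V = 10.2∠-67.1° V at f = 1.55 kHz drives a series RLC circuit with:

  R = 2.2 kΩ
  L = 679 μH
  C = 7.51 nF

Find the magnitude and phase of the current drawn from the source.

Step 1 — Angular frequency: ω = 2π·f = 2π·1550 = 9739 rad/s.
Step 2 — Component impedances:
  R: Z = R = 2200 Ω
  L: Z = jωL = j·9739·0.000679 = 0 + j6.613 Ω
  C: Z = 1/(jωC) = -j/(ω·C) = 0 - j1.367e+04 Ω
Step 3 — Series combination: Z_total = R + L + C = 2200 - j1.367e+04 Ω = 1.384e+04∠-80.9° Ω.
Step 4 — Source phasor: V = 10.2∠-67.1° V = 3.969 - j9.396 V.
Step 5 — Ohm's law: I = V / Z_total = (3.969 - j9.396) / (2200 - j1.367e+04) = 0.0007158 + j0.0001752 A.
Step 6 — Convert to polar: |I| = 0.0007369 A, ∠I = 13.8°.

I = 0.0007369∠13.8° A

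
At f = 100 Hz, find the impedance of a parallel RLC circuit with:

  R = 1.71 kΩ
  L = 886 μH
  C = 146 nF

Step 1 — Angular frequency: ω = 2π·f = 2π·100 = 628.3 rad/s.
Step 2 — Component impedances:
  R: Z = R = 1710 Ω
  L: Z = jωL = j·628.3·0.000886 = 0 + j0.5567 Ω
  C: Z = 1/(jωC) = -j/(ω·C) = 0 - j1.09e+04 Ω
Step 3 — Parallel combination: 1/Z_total = 1/R + 1/L + 1/C; Z_total = 0.0001812 + j0.5567 Ω = 0.5567∠90.0° Ω.

Z = 0.0001812 + j0.5567 Ω = 0.5567∠90.0° Ω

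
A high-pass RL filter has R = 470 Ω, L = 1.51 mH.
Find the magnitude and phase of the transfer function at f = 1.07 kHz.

Step 1 — Angular frequency: ω = 2π·1070 = 6723 rad/s.
Step 2 — Transfer function: H(jω) = jωL/(R + jωL).
Step 3 — Numerator jωL = j·10.15; denominator R + jωL = 470 + j10.15.
Step 4 — H = 0.0004663 + j0.02159.
Step 5 — Magnitude: |H| = 0.02159 (-33.3 dB); phase: φ = 88.8°.

|H| = 0.02159 (-33.3 dB), φ = 88.8°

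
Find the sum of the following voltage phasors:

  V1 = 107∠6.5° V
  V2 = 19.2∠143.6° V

Step 1 — Convert each phasor to rectangular form:
  V1 = 107·(cos(6.5°) + j·sin(6.5°)) = 106.3 + j12.11 V
  V2 = 19.2·(cos(143.6°) + j·sin(143.6°)) = -15.45 + j11.39 V
Step 2 — Sum components: V_total = 90.86 + j23.51 V.
Step 3 — Convert to polar: |V_total| = 93.85 V, ∠V_total = 14.5°.

V_total = 93.85∠14.5° V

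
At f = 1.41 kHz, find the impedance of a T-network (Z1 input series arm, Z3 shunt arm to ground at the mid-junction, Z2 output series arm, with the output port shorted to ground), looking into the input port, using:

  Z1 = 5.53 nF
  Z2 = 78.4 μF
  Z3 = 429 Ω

Step 1 — Angular frequency: ω = 2π·f = 2π·1410 = 8859 rad/s.
Step 2 — Component impedances:
  Z1: Z = 1/(jωC) = -j/(ω·C) = 0 - j2.041e+04 Ω
  Z2: Z = 1/(jωC) = -j/(ω·C) = 0 - j1.44 Ω
  Z3: Z = R = 429 Ω
Step 3 — With the output port shorted to ground, the output series arm Z2 runs from the junction to ground; the shunt arm Z3 also runs from the junction to ground. They appear in parallel: Z3 || Z2 = 0.004832 - j1.44 Ω.
Step 4 — Series with input arm Z1: Z_in = Z1 + (Z3 || Z2) = 0.004832 - j2.041e+04 Ω = 2.041e+04∠-90.0° Ω.

Z = 0.004832 - j2.041e+04 Ω = 2.041e+04∠-90.0° Ω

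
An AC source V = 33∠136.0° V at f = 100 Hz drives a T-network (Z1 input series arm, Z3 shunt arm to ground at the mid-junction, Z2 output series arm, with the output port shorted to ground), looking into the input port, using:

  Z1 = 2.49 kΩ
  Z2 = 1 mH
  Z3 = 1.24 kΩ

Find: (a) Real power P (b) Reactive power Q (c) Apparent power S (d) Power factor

Step 1 — Angular frequency: ω = 2π·f = 2π·100 = 628.3 rad/s.
Step 2 — Component impedances:
  Z1: Z = R = 2490 Ω
  Z2: Z = jωL = j·628.3·0.001 = 0 + j0.6283 Ω
  Z3: Z = R = 1240 Ω
Step 3 — With the output port shorted to ground, the output series arm Z2 runs from the junction to ground; the shunt arm Z3 also runs from the junction to ground. They appear in parallel: Z3 || Z2 = 0.0003184 + j0.6283 Ω.
Step 4 — Series with input arm Z1: Z_in = Z1 + (Z3 || Z2) = 2490 + j0.6283 Ω = 2490∠0.0° Ω.
Step 5 — Source phasor: V = 33∠136.0° V = -23.74 + j22.92 V.
Step 6 — Current: I = V / Z = -0.009531 + j0.009209 A = 0.01325∠136.0° A.
Step 7 — Complex power: S = V·I* = 0.4373 + j0.0001104 VA.
Step 8 — Real power: P = Re(S) = 0.4373 W.
Step 9 — Reactive power: Q = Im(S) = 0.0001104 VAR.
Step 10 — Apparent power: |S| = 0.4373 VA.
Step 11 — Power factor: PF = P/|S| = 1 (lagging).

(a) P = 0.4373 W  (b) Q = 0.0001104 VAR  (c) S = 0.4373 VA  (d) PF = 1 (lagging)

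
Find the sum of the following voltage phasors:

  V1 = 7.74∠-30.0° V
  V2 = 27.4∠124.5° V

Step 1 — Convert each phasor to rectangular form:
  V1 = 7.74·(cos(-30.0°) + j·sin(-30.0°)) = 6.703 - j3.87 V
  V2 = 27.4·(cos(124.5°) + j·sin(124.5°)) = -15.52 + j22.58 V
Step 2 — Sum components: V_total = -8.816 + j18.71 V.
Step 3 — Convert to polar: |V_total| = 20.68 V, ∠V_total = 115.2°.

V_total = 20.68∠115.2° V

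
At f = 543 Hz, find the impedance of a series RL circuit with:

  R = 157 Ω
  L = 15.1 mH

Step 1 — Angular frequency: ω = 2π·f = 2π·543 = 3412 rad/s.
Step 2 — Component impedances:
  R: Z = R = 157 Ω
  L: Z = jωL = j·3412·0.0151 = 0 + j51.52 Ω
Step 3 — Series combination: Z_total = R + L = 157 + j51.52 Ω = 165.2∠18.2° Ω.

Z = 157 + j51.52 Ω = 165.2∠18.2° Ω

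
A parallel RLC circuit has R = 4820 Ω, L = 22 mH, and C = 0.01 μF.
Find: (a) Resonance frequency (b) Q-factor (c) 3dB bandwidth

Step 1 — Resonance: ω₀ = 1/√(LC) = 1/√(0.022·1e-08) = 6.742e+04 rad/s.
Step 2 — f₀ = ω₀/(2π) = 1.073e+04 Hz.
Step 3 — Parallel Q: Q = R/(ω₀L) = 4820/(6.742e+04·0.022) = 3.25.
Step 4 — Bandwidth: Δω = ω₀/Q = 2.075e+04 rad/s; BW = Δω/(2π) = 3302 Hz.

(a) f₀ = 1.073e+04 Hz  (b) Q = 3.25  (c) BW = 3302 Hz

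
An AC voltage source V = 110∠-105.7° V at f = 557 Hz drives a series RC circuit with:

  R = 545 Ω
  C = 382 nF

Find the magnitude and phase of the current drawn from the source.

Step 1 — Angular frequency: ω = 2π·f = 2π·557 = 3500 rad/s.
Step 2 — Component impedances:
  R: Z = R = 545 Ω
  C: Z = 1/(jωC) = -j/(ω·C) = 0 - j748 Ω
Step 3 — Series combination: Z_total = R + C = 545 - j748 Ω = 925.5∠-53.9° Ω.
Step 4 — Source phasor: V = 110∠-105.7° V = -29.77 - j105.9 V.
Step 5 — Ohm's law: I = V / Z_total = (-29.77 - j105.9) / (545 - j748) = 0.07354 - j0.09337 A.
Step 6 — Convert to polar: |I| = 0.1189 A, ∠I = -51.8°.

I = 0.1189∠-51.8° A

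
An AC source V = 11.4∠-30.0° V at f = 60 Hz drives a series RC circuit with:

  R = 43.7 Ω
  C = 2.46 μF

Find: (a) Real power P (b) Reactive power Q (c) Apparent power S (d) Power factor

Step 1 — Angular frequency: ω = 2π·f = 2π·60 = 377 rad/s.
Step 2 — Component impedances:
  R: Z = R = 43.7 Ω
  C: Z = 1/(jωC) = -j/(ω·C) = 0 - j1078 Ω
Step 3 — Series combination: Z_total = R + C = 43.7 - j1078 Ω = 1079∠-87.7° Ω.
Step 4 — Source phasor: V = 11.4∠-30.0° V = 9.873 - j5.7 V.
Step 5 — Current: I = V / Z = 0.005648 + j0.008927 A = 0.01056∠57.7° A.
Step 6 — Complex power: S = V·I* = 0.004877 - j0.1203 VA.
Step 7 — Real power: P = Re(S) = 0.004877 W.
Step 8 — Reactive power: Q = Im(S) = -0.1203 VAR.
Step 9 — Apparent power: |S| = 0.1204 VA.
Step 10 — Power factor: PF = P/|S| = 0.04049 (leading).

(a) P = 0.004877 W  (b) Q = -0.1203 VAR  (c) S = 0.1204 VA  (d) PF = 0.04049 (leading)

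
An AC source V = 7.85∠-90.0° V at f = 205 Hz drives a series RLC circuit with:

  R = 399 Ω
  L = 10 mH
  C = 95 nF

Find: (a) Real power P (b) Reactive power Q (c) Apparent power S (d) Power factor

Step 1 — Angular frequency: ω = 2π·f = 2π·205 = 1288 rad/s.
Step 2 — Component impedances:
  R: Z = R = 399 Ω
  L: Z = jωL = j·1288·0.01 = 0 + j12.88 Ω
  C: Z = 1/(jωC) = -j/(ω·C) = 0 - j8172 Ω
Step 3 — Series combination: Z_total = R + L + C = 399 - j8159 Ω = 8169∠-87.2° Ω.
Step 4 — Source phasor: V = 7.85∠-90.0° V = 0 - j7.85 V.
Step 5 — Current: I = V / Z = 0.0009598 - j4.693e-05 A = 0.0009609∠-2.8° A.
Step 6 — Complex power: S = V·I* = 0.0003684 - j0.007534 VA.
Step 7 — Real power: P = Re(S) = 0.0003684 W.
Step 8 — Reactive power: Q = Im(S) = -0.007534 VAR.
Step 9 — Apparent power: |S| = 0.007543 VA.
Step 10 — Power factor: PF = P/|S| = 0.04884 (leading).

(a) P = 0.0003684 W  (b) Q = -0.007534 VAR  (c) S = 0.007543 VA  (d) PF = 0.04884 (leading)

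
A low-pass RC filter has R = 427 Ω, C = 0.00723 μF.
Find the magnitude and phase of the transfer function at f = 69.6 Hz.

Step 1 — Angular frequency: ω = 2π·69.6 = 437.3 rad/s.
Step 2 — Transfer function: H(jω) = 1/(1 + jωRC).
Step 3 — Denominator: 1 + jωRC = 1 + j·437.3·427·7.23e-09 = 1 + j0.00135.
Step 4 — H = 1 - j0.00135.
Step 5 — Magnitude: |H| = 1 (-0.0 dB); phase: φ = -0.1°.

|H| = 1 (-0.0 dB), φ = -0.1°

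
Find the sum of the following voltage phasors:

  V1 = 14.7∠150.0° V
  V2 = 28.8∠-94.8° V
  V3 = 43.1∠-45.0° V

Step 1 — Convert each phasor to rectangular form:
  V1 = 14.7·(cos(150.0°) + j·sin(150.0°)) = -12.73 + j7.35 V
  V2 = 28.8·(cos(-94.8°) + j·sin(-94.8°)) = -2.41 - j28.7 V
  V3 = 43.1·(cos(-45.0°) + j·sin(-45.0°)) = 30.48 - j30.48 V
Step 2 — Sum components: V_total = 15.34 - j51.83 V.
Step 3 — Convert to polar: |V_total| = 54.05 V, ∠V_total = -73.5°.

V_total = 54.05∠-73.5° V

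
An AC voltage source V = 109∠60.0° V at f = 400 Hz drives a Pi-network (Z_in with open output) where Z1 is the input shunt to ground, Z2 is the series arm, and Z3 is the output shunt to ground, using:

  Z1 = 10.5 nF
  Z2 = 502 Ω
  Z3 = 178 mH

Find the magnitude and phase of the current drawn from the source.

Step 1 — Angular frequency: ω = 2π·f = 2π·400 = 2513 rad/s.
Step 2 — Component impedances:
  Z1: Z = 1/(jωC) = -j/(ω·C) = 0 - j3.789e+04 Ω
  Z2: Z = R = 502 Ω
  Z3: Z = jωL = j·2513·0.178 = 0 + j447.4 Ω
Step 3 — With open output, the series arm Z2 and the output shunt Z3 appear in series to ground: Z2 + Z3 = 502 + j447.4 Ω.
Step 4 — Parallel with input shunt Z1: Z_in = Z1 || (Z2 + Z3) = 514 + j445.8 Ω = 680.4∠40.9° Ω.
Step 5 — Source phasor: V = 109∠60.0° V = 54.5 + j94.4 V.
Step 6 — Ohm's law: I = V / Z_total = (54.5 + j94.4) / (514 + j445.8) = 0.1514 + j0.05232 A.
Step 7 — Convert to polar: |I| = 0.1602 A, ∠I = 19.1°.

I = 0.1602∠19.1° A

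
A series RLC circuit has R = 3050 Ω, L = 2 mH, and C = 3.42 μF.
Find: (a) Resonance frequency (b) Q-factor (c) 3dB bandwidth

Step 1 — Resonance: ω₀ = 1/√(LC) = 1/√(0.002·3.42e-06) = 1.209e+04 rad/s.
Step 2 — f₀ = ω₀/(2π) = 1924 Hz.
Step 3 — Series Q: Q = ω₀L/R = 1.209e+04·0.002/3050 = 0.007929.
Step 4 — Bandwidth: Δω = ω₀/Q = 1.525e+06 rad/s; BW = Δω/(2π) = 2.427e+05 Hz.

(a) f₀ = 1924 Hz  (b) Q = 0.007929  (c) BW = 2.427e+05 Hz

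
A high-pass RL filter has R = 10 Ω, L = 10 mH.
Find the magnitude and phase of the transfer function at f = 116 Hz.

Step 1 — Angular frequency: ω = 2π·116 = 728.8 rad/s.
Step 2 — Transfer function: H(jω) = jωL/(R + jωL).
Step 3 — Numerator jωL = j·7.288; denominator R + jωL = 10 + j7.288.
Step 4 — H = 0.3469 + j0.476.
Step 5 — Magnitude: |H| = 0.589 (-4.6 dB); phase: φ = 53.9°.

|H| = 0.589 (-4.6 dB), φ = 53.9°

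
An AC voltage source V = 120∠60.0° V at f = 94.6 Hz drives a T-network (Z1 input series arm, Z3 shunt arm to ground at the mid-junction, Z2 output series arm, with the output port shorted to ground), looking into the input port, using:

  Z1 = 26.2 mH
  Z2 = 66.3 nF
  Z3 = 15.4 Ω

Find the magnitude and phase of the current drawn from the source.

Step 1 — Angular frequency: ω = 2π·f = 2π·94.6 = 594.4 rad/s.
Step 2 — Component impedances:
  Z1: Z = jωL = j·594.4·0.0262 = 0 + j15.57 Ω
  Z2: Z = 1/(jωC) = -j/(ω·C) = 0 - j2.538e+04 Ω
  Z3: Z = R = 15.4 Ω
Step 3 — With the output port shorted to ground, the output series arm Z2 runs from the junction to ground; the shunt arm Z3 also runs from the junction to ground. They appear in parallel: Z3 || Z2 = 15.4 - j0.009346 Ω.
Step 4 — Series with input arm Z1: Z_in = Z1 + (Z3 || Z2) = 15.4 + j15.56 Ω = 21.89∠45.3° Ω.
Step 5 — Source phasor: V = 120∠60.0° V = 60 + j103.9 V.
Step 6 — Ohm's law: I = V / Z_total = (60 + j103.9) / (15.4 + j15.56) = 5.301 + j1.391 A.
Step 7 — Convert to polar: |I| = 5.481 A, ∠I = 14.7°.

I = 5.481∠14.7° A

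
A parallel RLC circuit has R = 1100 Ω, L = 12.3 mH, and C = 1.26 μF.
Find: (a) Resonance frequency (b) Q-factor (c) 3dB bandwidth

Step 1 — Resonance: ω₀ = 1/√(LC) = 1/√(0.0123·1.26e-06) = 8033 rad/s.
Step 2 — f₀ = ω₀/(2π) = 1278 Hz.
Step 3 — Parallel Q: Q = R/(ω₀L) = 1100/(8033·0.0123) = 11.13.
Step 4 — Bandwidth: Δω = ω₀/Q = 721.5 rad/s; BW = Δω/(2π) = 114.8 Hz.

(a) f₀ = 1278 Hz  (b) Q = 11.13  (c) BW = 114.8 Hz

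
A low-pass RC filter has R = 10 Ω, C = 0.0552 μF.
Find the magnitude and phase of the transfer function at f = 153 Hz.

Step 1 — Angular frequency: ω = 2π·153 = 961.3 rad/s.
Step 2 — Transfer function: H(jω) = 1/(1 + jωRC).
Step 3 — Denominator: 1 + jωRC = 1 + j·961.3·10·5.52e-08 = 1 + j0.0005307.
Step 4 — H = 1 - j0.0005307.
Step 5 — Magnitude: |H| = 1 (-0.0 dB); phase: φ = -0.0°.

|H| = 1 (-0.0 dB), φ = -0.0°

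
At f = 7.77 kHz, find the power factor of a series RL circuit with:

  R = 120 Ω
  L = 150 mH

Step 1 — Angular frequency: ω = 2π·f = 2π·7770 = 4.882e+04 rad/s.
Step 2 — Component impedances:
  R: Z = R = 120 Ω
  L: Z = jωL = j·4.882e+04·0.15 = 0 + j7323 Ω
Step 3 — Series combination: Z_total = R + L = 120 + j7323 Ω = 7324∠89.1° Ω.
Step 4 — Power factor: PF = cos(φ) = Re(Z)/|Z| = 120/7324 = 0.01638.
Step 5 — Type: Im(Z) = 7323 ⇒ lagging (phase φ = 89.1°).

PF = 0.01638 (lagging, φ = 89.1°)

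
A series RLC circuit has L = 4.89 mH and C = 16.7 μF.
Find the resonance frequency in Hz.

Step 1 — Resonance condition Im(Z)=0 gives ω₀ = 1/√(LC).
Step 2 — ω₀ = 1/√(0.00489·1.67e-05) = 3499 rad/s.
Step 3 — f₀ = ω₀/(2π) = 556.9 Hz.

f₀ = 556.9 Hz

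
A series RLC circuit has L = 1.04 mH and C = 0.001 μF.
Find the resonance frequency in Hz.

Step 1 — Resonance condition Im(Z)=0 gives ω₀ = 1/√(LC).
Step 2 — ω₀ = 1/√(0.00104·1e-09) = 9.806e+05 rad/s.
Step 3 — f₀ = ω₀/(2π) = 1.561e+05 Hz.

f₀ = 1.561e+05 Hz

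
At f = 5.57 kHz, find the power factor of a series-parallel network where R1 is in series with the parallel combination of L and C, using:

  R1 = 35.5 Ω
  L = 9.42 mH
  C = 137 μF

Step 1 — Angular frequency: ω = 2π·f = 2π·5570 = 3.5e+04 rad/s.
Step 2 — Component impedances:
  R1: Z = R = 35.5 Ω
  L: Z = jωL = j·3.5e+04·0.00942 = 0 + j329.7 Ω
  C: Z = 1/(jωC) = -j/(ω·C) = 0 - j0.2086 Ω
Step 3 — Parallel branch: L || C = 1/(1/L + 1/C) = 0 - j0.2087 Ω.
Step 4 — Series with R1: Z_total = R1 + (L || C) = 35.5 - j0.2087 Ω = 35.5∠-0.3° Ω.
Step 5 — Power factor: PF = cos(φ) = Re(Z)/|Z| = 35.5/35.5 = 1.
Step 6 — Type: Im(Z) = -0.2087 ⇒ leading (phase φ = -0.3°).

PF = 1 (leading, φ = -0.3°)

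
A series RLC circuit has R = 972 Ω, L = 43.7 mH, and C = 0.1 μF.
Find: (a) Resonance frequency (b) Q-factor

Step 1 — Resonance condition Im(Z)=0 gives ω₀ = 1/√(LC).
Step 2 — ω₀ = 1/√(0.0437·1e-07) = 1.513e+04 rad/s.
Step 3 — f₀ = ω₀/(2π) = 2408 Hz.
Step 4 — Series Q: Q = ω₀L/R = 1.513e+04·0.0437/972 = 0.6801.

(a) f₀ = 2408 Hz  (b) Q = 0.6801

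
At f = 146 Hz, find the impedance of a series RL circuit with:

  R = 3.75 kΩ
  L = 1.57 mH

Step 1 — Angular frequency: ω = 2π·f = 2π·146 = 917.3 rad/s.
Step 2 — Component impedances:
  R: Z = R = 3750 Ω
  L: Z = jωL = j·917.3·0.00157 = 0 + j1.44 Ω
Step 3 — Series combination: Z_total = R + L = 3750 + j1.44 Ω = 3750∠0.0° Ω.

Z = 3750 + j1.44 Ω = 3750∠0.0° Ω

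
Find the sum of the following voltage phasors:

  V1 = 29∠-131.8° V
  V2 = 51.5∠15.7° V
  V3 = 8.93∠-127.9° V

Step 1 — Convert each phasor to rectangular form:
  V1 = 29·(cos(-131.8°) + j·sin(-131.8°)) = -19.33 - j21.62 V
  V2 = 51.5·(cos(15.7°) + j·sin(15.7°)) = 49.58 + j13.94 V
  V3 = 8.93·(cos(-127.9°) + j·sin(-127.9°)) = -5.486 - j7.047 V
Step 2 — Sum components: V_total = 24.76 - j14.73 V.
Step 3 — Convert to polar: |V_total| = 28.81 V, ∠V_total = -30.7°.

V_total = 28.81∠-30.7° V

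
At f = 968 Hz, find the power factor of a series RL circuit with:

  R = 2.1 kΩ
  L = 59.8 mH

Step 1 — Angular frequency: ω = 2π·f = 2π·968 = 6082 rad/s.
Step 2 — Component impedances:
  R: Z = R = 2100 Ω
  L: Z = jωL = j·6082·0.0598 = 0 + j363.7 Ω
Step 3 — Series combination: Z_total = R + L = 2100 + j363.7 Ω = 2131∠9.8° Ω.
Step 4 — Power factor: PF = cos(φ) = Re(Z)/|Z| = 2100/2131.3 = 0.9853.
Step 5 — Type: Im(Z) = 363.7 ⇒ lagging (phase φ = 9.8°).

PF = 0.9853 (lagging, φ = 9.8°)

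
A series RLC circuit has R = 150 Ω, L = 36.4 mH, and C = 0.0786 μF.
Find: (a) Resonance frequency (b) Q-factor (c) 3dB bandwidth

Step 1 — Resonance: ω₀ = 1/√(LC) = 1/√(0.0364·7.86e-08) = 1.87e+04 rad/s.
Step 2 — f₀ = ω₀/(2π) = 2975 Hz.
Step 3 — Series Q: Q = ω₀L/R = 1.87e+04·0.0364/150 = 4.537.
Step 4 — Bandwidth: Δω = ω₀/Q = 4121 rad/s; BW = Δω/(2π) = 655.9 Hz.

(a) f₀ = 2975 Hz  (b) Q = 4.537  (c) BW = 655.9 Hz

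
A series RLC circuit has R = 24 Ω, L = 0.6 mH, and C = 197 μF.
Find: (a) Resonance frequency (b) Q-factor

Step 1 — Resonance condition Im(Z)=0 gives ω₀ = 1/√(LC).
Step 2 — ω₀ = 1/√(0.0006·0.000197) = 2909 rad/s.
Step 3 — f₀ = ω₀/(2π) = 462.9 Hz.
Step 4 — Series Q: Q = ω₀L/R = 2909·0.0006/24 = 0.07272.

(a) f₀ = 462.9 Hz  (b) Q = 0.07272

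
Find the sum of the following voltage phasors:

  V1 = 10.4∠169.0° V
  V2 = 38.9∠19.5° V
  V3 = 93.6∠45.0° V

Step 1 — Convert each phasor to rectangular form:
  V1 = 10.4·(cos(169.0°) + j·sin(169.0°)) = -10.21 + j1.984 V
  V2 = 38.9·(cos(19.5°) + j·sin(19.5°)) = 36.67 + j12.99 V
  V3 = 93.6·(cos(45.0°) + j·sin(45.0°)) = 66.19 + j66.19 V
Step 2 — Sum components: V_total = 92.65 + j81.15 V.
Step 3 — Convert to polar: |V_total| = 123.2 V, ∠V_total = 41.2°.

V_total = 123.2∠41.2° V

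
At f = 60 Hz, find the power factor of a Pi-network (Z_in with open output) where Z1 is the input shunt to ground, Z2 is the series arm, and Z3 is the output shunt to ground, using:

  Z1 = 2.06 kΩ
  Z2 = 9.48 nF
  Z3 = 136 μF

Step 1 — Angular frequency: ω = 2π·f = 2π·60 = 377 rad/s.
Step 2 — Component impedances:
  Z1: Z = R = 2060 Ω
  Z2: Z = 1/(jωC) = -j/(ω·C) = 0 - j2.798e+05 Ω
  Z3: Z = 1/(jωC) = -j/(ω·C) = 0 - j19.5 Ω
Step 3 — With open output, the series arm Z2 and the output shunt Z3 appear in series to ground: Z2 + Z3 = 0 - j2.798e+05 Ω.
Step 4 — Parallel with input shunt Z1: Z_in = Z1 || (Z2 + Z3) = 2060 - j15.16 Ω = 2060∠-0.4° Ω.
Step 5 — Power factor: PF = cos(φ) = Re(Z)/|Z| = 2060/2060 = 1.
Step 6 — Type: Im(Z) = -15.16 ⇒ leading (phase φ = -0.4°).

PF = 1 (leading, φ = -0.4°)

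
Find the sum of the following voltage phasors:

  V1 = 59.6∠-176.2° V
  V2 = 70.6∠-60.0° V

Step 1 — Convert each phasor to rectangular form:
  V1 = 59.6·(cos(-176.2°) + j·sin(-176.2°)) = -59.47 - j3.95 V
  V2 = 70.6·(cos(-60.0°) + j·sin(-60.0°)) = 35.3 - j61.14 V
Step 2 — Sum components: V_total = -24.17 - j65.09 V.
Step 3 — Convert to polar: |V_total| = 69.43 V, ∠V_total = -110.4°.

V_total = 69.43∠-110.4° V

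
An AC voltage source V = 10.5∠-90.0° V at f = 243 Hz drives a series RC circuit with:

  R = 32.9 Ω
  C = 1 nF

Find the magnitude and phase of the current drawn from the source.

Step 1 — Angular frequency: ω = 2π·f = 2π·243 = 1527 rad/s.
Step 2 — Component impedances:
  R: Z = R = 32.9 Ω
  C: Z = 1/(jωC) = -j/(ω·C) = 0 - j6.55e+05 Ω
Step 3 — Series combination: Z_total = R + C = 32.9 - j6.55e+05 Ω = 6.55e+05∠-90.0° Ω.
Step 4 — Source phasor: V = 10.5∠-90.0° V = 0 - j10.5 V.
Step 5 — Ohm's law: I = V / Z_total = (0 - j10.5) / (32.9 - j6.55e+05) = 1.603e-05 - j8.053e-10 A.
Step 6 — Convert to polar: |I| = 1.603e-05 A, ∠I = -0.0°.

I = 1.603e-05∠-0.0° A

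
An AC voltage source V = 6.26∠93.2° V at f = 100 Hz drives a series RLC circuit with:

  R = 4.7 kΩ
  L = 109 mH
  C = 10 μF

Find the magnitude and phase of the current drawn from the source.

Step 1 — Angular frequency: ω = 2π·f = 2π·100 = 628.3 rad/s.
Step 2 — Component impedances:
  R: Z = R = 4700 Ω
  L: Z = jωL = j·628.3·0.109 = 0 + j68.49 Ω
  C: Z = 1/(jωC) = -j/(ω·C) = 0 - j159.2 Ω
Step 3 — Series combination: Z_total = R + L + C = 4700 - j90.67 Ω = 4701∠-1.1° Ω.
Step 4 — Source phasor: V = 6.26∠93.2° V = -0.3494 + j6.25 V.
Step 5 — Ohm's law: I = V / Z_total = (-0.3494 + j6.25) / (4700 - j90.67) = -9.997e-05 + j0.001328 A.
Step 6 — Convert to polar: |I| = 0.001332 A, ∠I = 94.3°.

I = 0.001332∠94.3° A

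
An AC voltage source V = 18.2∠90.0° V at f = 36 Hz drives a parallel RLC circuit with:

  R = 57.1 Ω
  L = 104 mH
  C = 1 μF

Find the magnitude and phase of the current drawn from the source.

Step 1 — Angular frequency: ω = 2π·f = 2π·36 = 226.2 rad/s.
Step 2 — Component impedances:
  R: Z = R = 57.1 Ω
  L: Z = jωL = j·226.2·0.104 = 0 + j23.52 Ω
  C: Z = 1/(jωC) = -j/(ω·C) = 0 - j4421 Ω
Step 3 — Parallel combination: 1/Z_total = 1/R + 1/L + 1/C; Z_total = 8.361 + j20.19 Ω = 21.85∠67.5° Ω.
Step 4 — Source phasor: V = 18.2∠90.0° V = 0 + j18.2 V.
Step 5 — Ohm's law: I = V / Z_total = (0 + j18.2) / (8.361 + j20.19) = 0.7696 + j0.3187 A.
Step 6 — Convert to polar: |I| = 0.833 A, ∠I = 22.5°.

I = 0.833∠22.5° A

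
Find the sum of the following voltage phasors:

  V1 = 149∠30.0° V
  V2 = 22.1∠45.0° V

Step 1 — Convert each phasor to rectangular form:
  V1 = 149·(cos(30.0°) + j·sin(30.0°)) = 129 + j74.5 V
  V2 = 22.1·(cos(45.0°) + j·sin(45.0°)) = 15.63 + j15.63 V
Step 2 — Sum components: V_total = 144.7 + j90.13 V.
Step 3 — Convert to polar: |V_total| = 170.4 V, ∠V_total = 31.9°.

V_total = 170.4∠31.9° V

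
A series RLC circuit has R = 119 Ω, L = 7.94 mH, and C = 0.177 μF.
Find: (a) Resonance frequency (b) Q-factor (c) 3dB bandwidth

Step 1 — Resonance: ω₀ = 1/√(LC) = 1/√(0.00794·1.77e-07) = 2.667e+04 rad/s.
Step 2 — f₀ = ω₀/(2π) = 4245 Hz.
Step 3 — Series Q: Q = ω₀L/R = 2.667e+04·0.00794/119 = 1.78.
Step 4 — Bandwidth: Δω = ω₀/Q = 1.499e+04 rad/s; BW = Δω/(2π) = 2385 Hz.

(a) f₀ = 4245 Hz  (b) Q = 1.78  (c) BW = 2385 Hz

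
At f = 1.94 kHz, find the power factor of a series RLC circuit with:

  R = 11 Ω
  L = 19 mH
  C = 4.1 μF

Step 1 — Angular frequency: ω = 2π·f = 2π·1940 = 1.219e+04 rad/s.
Step 2 — Component impedances:
  R: Z = R = 11 Ω
  L: Z = jωL = j·1.219e+04·0.019 = 0 + j231.6 Ω
  C: Z = 1/(jωC) = -j/(ω·C) = 0 - j20.01 Ω
Step 3 — Series combination: Z_total = R + L + C = 11 + j211.6 Ω = 211.9∠87.0° Ω.
Step 4 — Power factor: PF = cos(φ) = Re(Z)/|Z| = 11/211.87 = 0.05192.
Step 5 — Type: Im(Z) = 211.6 ⇒ lagging (phase φ = 87.0°).

PF = 0.05192 (lagging, φ = 87.0°)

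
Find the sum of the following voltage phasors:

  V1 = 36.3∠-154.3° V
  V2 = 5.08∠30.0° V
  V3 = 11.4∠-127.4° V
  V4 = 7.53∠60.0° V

Step 1 — Convert each phasor to rectangular form:
  V1 = 36.3·(cos(-154.3°) + j·sin(-154.3°)) = -32.71 - j15.74 V
  V2 = 5.08·(cos(30.0°) + j·sin(30.0°)) = 4.399 + j2.54 V
  V3 = 11.4·(cos(-127.4°) + j·sin(-127.4°)) = -6.924 - j9.056 V
  V4 = 7.53·(cos(60.0°) + j·sin(60.0°)) = 3.765 + j6.521 V
Step 2 — Sum components: V_total = -31.47 - j15.74 V.
Step 3 — Convert to polar: |V_total| = 35.18 V, ∠V_total = -153.4°.

V_total = 35.18∠-153.4° V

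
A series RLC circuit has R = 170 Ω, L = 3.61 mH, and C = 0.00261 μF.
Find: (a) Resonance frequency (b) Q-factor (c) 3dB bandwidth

Step 1 — Resonance: ω₀ = 1/√(LC) = 1/√(0.00361·2.61e-09) = 3.258e+05 rad/s.
Step 2 — f₀ = ω₀/(2π) = 5.185e+04 Hz.
Step 3 — Series Q: Q = ω₀L/R = 3.258e+05·0.00361/170 = 6.918.
Step 4 — Bandwidth: Δω = ω₀/Q = 4.709e+04 rad/s; BW = Δω/(2π) = 7495 Hz.

(a) f₀ = 5.185e+04 Hz  (b) Q = 6.918  (c) BW = 7495 Hz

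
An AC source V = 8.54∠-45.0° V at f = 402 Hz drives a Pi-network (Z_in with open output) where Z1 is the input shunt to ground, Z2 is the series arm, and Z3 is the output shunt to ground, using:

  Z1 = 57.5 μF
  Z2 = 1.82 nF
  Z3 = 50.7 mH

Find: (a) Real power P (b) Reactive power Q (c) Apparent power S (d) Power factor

Step 1 — Angular frequency: ω = 2π·f = 2π·402 = 2526 rad/s.
Step 2 — Component impedances:
  Z1: Z = 1/(jωC) = -j/(ω·C) = 0 - j6.885 Ω
  Z2: Z = 1/(jωC) = -j/(ω·C) = 0 - j2.175e+05 Ω
  Z3: Z = jωL = j·2526·0.0507 = 0 + j128.1 Ω
Step 3 — With open output, the series arm Z2 and the output shunt Z3 appear in series to ground: Z2 + Z3 = 0 - j2.174e+05 Ω.
Step 4 — Parallel with input shunt Z1: Z_in = Z1 || (Z2 + Z3) = 0 - j6.885 Ω = 6.885∠-90.0° Ω.
Step 5 — Source phasor: V = 8.54∠-45.0° V = 6.039 - j6.039 V.
Step 6 — Current: I = V / Z = 0.8771 + j0.8771 A = 1.24∠45.0° A.
Step 7 — Complex power: S = V·I* = 0 - j10.59 VA.
Step 8 — Real power: P = Re(S) = 0 W.
Step 9 — Reactive power: Q = Im(S) = -10.59 VAR.
Step 10 — Apparent power: |S| = 10.59 VA.
Step 11 — Power factor: PF = P/|S| = 0 (leading).

(a) P = 0 W  (b) Q = -10.59 VAR  (c) S = 10.59 VA  (d) PF = 0 (leading)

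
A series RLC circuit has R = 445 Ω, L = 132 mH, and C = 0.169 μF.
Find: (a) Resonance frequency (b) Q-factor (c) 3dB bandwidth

Step 1 — Resonance condition Im(Z)=0 gives ω₀ = 1/√(LC).
Step 2 — ω₀ = 1/√(0.132·1.69e-07) = 6695 rad/s.
Step 3 — f₀ = ω₀/(2π) = 1066 Hz.
Step 4 — Series Q: Q = ω₀L/R = 6695·0.132/445 = 1.986.
Step 5 — 3dB bandwidth: Δω = ω₀/Q = 3371 rad/s; BW = Δω/(2π) = 536.5 Hz.

(a) f₀ = 1066 Hz  (b) Q = 1.986  (c) BW = 536.5 Hz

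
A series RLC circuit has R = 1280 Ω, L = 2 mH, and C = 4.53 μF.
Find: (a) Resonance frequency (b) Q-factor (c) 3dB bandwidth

Step 1 — Resonance condition Im(Z)=0 gives ω₀ = 1/√(LC).
Step 2 — ω₀ = 1/√(0.002·4.53e-06) = 1.051e+04 rad/s.
Step 3 — f₀ = ω₀/(2π) = 1672 Hz.
Step 4 — Series Q: Q = ω₀L/R = 1.051e+04·0.002/1280 = 0.01642.
Step 5 — 3dB bandwidth: Δω = ω₀/Q = 6.4e+05 rad/s; BW = Δω/(2π) = 1.019e+05 Hz.

(a) f₀ = 1672 Hz  (b) Q = 0.01642  (c) BW = 1.019e+05 Hz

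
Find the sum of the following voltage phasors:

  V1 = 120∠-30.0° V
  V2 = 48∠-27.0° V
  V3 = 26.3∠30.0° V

Step 1 — Convert each phasor to rectangular form:
  V1 = 120·(cos(-30.0°) + j·sin(-30.0°)) = 103.9 - j60 V
  V2 = 48·(cos(-27.0°) + j·sin(-27.0°)) = 42.77 - j21.79 V
  V3 = 26.3·(cos(30.0°) + j·sin(30.0°)) = 22.78 + j13.15 V
Step 2 — Sum components: V_total = 169.5 - j68.64 V.
Step 3 — Convert to polar: |V_total| = 182.8 V, ∠V_total = -22.1°.

V_total = 182.8∠-22.1° V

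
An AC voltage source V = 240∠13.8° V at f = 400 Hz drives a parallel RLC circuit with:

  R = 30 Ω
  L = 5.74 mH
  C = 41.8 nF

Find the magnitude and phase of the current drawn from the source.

Step 1 — Angular frequency: ω = 2π·f = 2π·400 = 2513 rad/s.
Step 2 — Component impedances:
  R: Z = R = 30 Ω
  L: Z = jωL = j·2513·0.00574 = 0 + j14.43 Ω
  C: Z = 1/(jωC) = -j/(ω·C) = 0 - j9519 Ω
Step 3 — Parallel combination: 1/Z_total = 1/R + 1/L + 1/C; Z_total = 5.648 + j11.73 Ω = 13.02∠64.3° Ω.
Step 4 — Source phasor: V = 240∠13.8° V = 233.1 + j57.25 V.
Step 5 — Ohm's law: I = V / Z_total = (233.1 + j57.25) / (5.648 + j11.73) = 11.73 - j14.22 A.
Step 6 — Convert to polar: |I| = 18.44 A, ∠I = -50.5°.

I = 18.44∠-50.5° A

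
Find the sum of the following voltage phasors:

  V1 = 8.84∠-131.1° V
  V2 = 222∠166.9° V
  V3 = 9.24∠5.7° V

Step 1 — Convert each phasor to rectangular form:
  V1 = 8.84·(cos(-131.1°) + j·sin(-131.1°)) = -5.811 - j6.662 V
  V2 = 222·(cos(166.9°) + j·sin(166.9°)) = -216.2 + j50.32 V
  V3 = 9.24·(cos(5.7°) + j·sin(5.7°)) = 9.194 + j0.9177 V
Step 2 — Sum components: V_total = -212.8 + j44.57 V.
Step 3 — Convert to polar: |V_total| = 217.5 V, ∠V_total = 168.2°.

V_total = 217.5∠168.2° V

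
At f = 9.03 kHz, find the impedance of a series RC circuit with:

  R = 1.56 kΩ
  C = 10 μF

Step 1 — Angular frequency: ω = 2π·f = 2π·9030 = 5.674e+04 rad/s.
Step 2 — Component impedances:
  R: Z = R = 1560 Ω
  C: Z = 1/(jωC) = -j/(ω·C) = 0 - j1.763 Ω
Step 3 — Series combination: Z_total = R + C = 1560 - j1.763 Ω = 1560∠-0.1° Ω.

Z = 1560 - j1.763 Ω = 1560∠-0.1° Ω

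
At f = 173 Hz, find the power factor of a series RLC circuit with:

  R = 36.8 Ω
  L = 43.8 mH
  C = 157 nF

Step 1 — Angular frequency: ω = 2π·f = 2π·173 = 1087 rad/s.
Step 2 — Component impedances:
  R: Z = R = 36.8 Ω
  L: Z = jωL = j·1087·0.0438 = 0 + j47.61 Ω
  C: Z = 1/(jωC) = -j/(ω·C) = 0 - j5860 Ω
Step 3 — Series combination: Z_total = R + L + C = 36.8 - j5812 Ω = 5812∠-89.6° Ω.
Step 4 — Power factor: PF = cos(φ) = Re(Z)/|Z| = 36.8/5812 = 0.006332.
Step 5 — Type: Im(Z) = -5812 ⇒ leading (phase φ = -89.6°).

PF = 0.006332 (leading, φ = -89.6°)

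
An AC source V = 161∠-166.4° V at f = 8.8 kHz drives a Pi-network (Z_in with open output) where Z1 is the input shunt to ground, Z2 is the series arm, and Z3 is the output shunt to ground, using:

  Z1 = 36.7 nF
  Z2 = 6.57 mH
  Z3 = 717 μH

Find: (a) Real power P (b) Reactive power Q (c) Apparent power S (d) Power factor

Step 1 — Angular frequency: ω = 2π·f = 2π·8800 = 5.529e+04 rad/s.
Step 2 — Component impedances:
  Z1: Z = 1/(jωC) = -j/(ω·C) = 0 - j492.8 Ω
  Z2: Z = jωL = j·5.529e+04·0.00657 = 0 + j363.3 Ω
  Z3: Z = jωL = j·5.529e+04·0.000717 = 0 + j39.64 Ω
Step 3 — With open output, the series arm Z2 and the output shunt Z3 appear in series to ground: Z2 + Z3 = 0 + j402.9 Ω.
Step 4 — Parallel with input shunt Z1: Z_in = Z1 || (Z2 + Z3) = 0 + j2209 Ω = 2209∠90.0° Ω.
Step 5 — Source phasor: V = 161∠-166.4° V = -156.5 - j37.86 V.
Step 6 — Current: I = V / Z = -0.01714 + j0.07084 A = 0.07289∠103.6° A.
Step 7 — Complex power: S = V·I* = 0 + j11.73 VA.
Step 8 — Real power: P = Re(S) = 0 W.
Step 9 — Reactive power: Q = Im(S) = 11.73 VAR.
Step 10 — Apparent power: |S| = 11.73 VA.
Step 11 — Power factor: PF = P/|S| = 0 (lagging).

(a) P = 0 W  (b) Q = 11.73 VAR  (c) S = 11.73 VA  (d) PF = 0 (lagging)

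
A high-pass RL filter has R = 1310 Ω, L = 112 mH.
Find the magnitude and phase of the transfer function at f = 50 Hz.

Step 1 — Angular frequency: ω = 2π·50 = 314.2 rad/s.
Step 2 — Transfer function: H(jω) = jωL/(R + jωL).
Step 3 — Numerator jωL = j·35.19; denominator R + jωL = 1310 + j35.19.
Step 4 — H = 0.0007209 + j0.02684.
Step 5 — Magnitude: |H| = 0.02685 (-31.4 dB); phase: φ = 88.5°.

|H| = 0.02685 (-31.4 dB), φ = 88.5°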